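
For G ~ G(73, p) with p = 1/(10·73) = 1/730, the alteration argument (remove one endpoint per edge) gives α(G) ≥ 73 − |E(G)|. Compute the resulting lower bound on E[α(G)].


E[|E(G)|] = C(73, 2)·p = 2628 · (1/730) = 18/5.
E[α(G)] ≥ n − E[|E(G)|] = 73 − 18/5 = 347/5.
Numerically: ≈ 69.400000.
(This is only a lower bound; the true E[α(G)] may be larger.)

E[α(G)] ≥ 347/5 ≈ 69.400000.


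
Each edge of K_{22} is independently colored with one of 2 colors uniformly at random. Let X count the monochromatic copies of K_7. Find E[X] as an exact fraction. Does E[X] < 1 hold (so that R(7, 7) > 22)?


E[X] = C(22, 7) · 2^{1 − 21} = 170544 · 2^{−20} = 170544/1048576.
As a reduced fraction: E[X] = 10659/65536 ≈ 0.162643.
Is E[X] < 1? YES.
Since E[X] < 1, there exists a 2-coloring of K_{22} with no monochromatic K_7; hence R(7, 7) > 22.

E[X] = 10659/65536 ≈ 0.162643; E[X] < 1, so R(7, 7) > 22.


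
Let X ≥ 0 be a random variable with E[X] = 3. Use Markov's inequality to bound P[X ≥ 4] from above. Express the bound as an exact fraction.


μ = E[X] = 3, a = 4.
Markov: P[X ≥ 4] ≤ μ/a = (3)/4 = 3/4.
Numerically: ≈ 0.7500.
(Since a = 4 > μ = 3.0000, the bound 3/4 is < 1 and informative.)

P[X ≥ 4] ≤ 3/4 ≈ 0.7500.


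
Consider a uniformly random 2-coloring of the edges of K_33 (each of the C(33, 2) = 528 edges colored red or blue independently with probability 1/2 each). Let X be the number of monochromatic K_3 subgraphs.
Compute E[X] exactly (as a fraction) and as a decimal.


Let X = Σ_S X_S over the C(33, 3) = 5456 subsets S of size 3, where X_S = 1 if the K_3 on S is monochromatic.
For a fixed S, the K_3 on S has C(3, 2) = 3 edges. P[all 3 edges red] = (1/2)^3, and likewise for blue, so P[monochromatic] = 2·(1/2)^3 = 2^{1 − 3} = 1/4.
By linearity: E[X] = C(33, 3) · 2^{1 − 3} = 5456 · 1/4 = 1364.
Numerically: E[X] ≈ 1364.000.

E[X] = C(33,3)·2^(1−C(3,2)) = 1364 ≈ 1364.000.


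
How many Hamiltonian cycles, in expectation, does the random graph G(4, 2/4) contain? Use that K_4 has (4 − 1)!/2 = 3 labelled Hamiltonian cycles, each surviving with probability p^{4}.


K_4 has (4 − 1)!/2 = 3 labelled Hamiltonian cycles.
For each such Hamiltonian cycle H, let X_H = 1 if all 4 edges of H are present in G. Then P[X_H = 1] = p^{4} = (1/2)^{4} = 1/16.
By linearity: E[X] = Σ_H E[X_H] = 3 · p^{4} = 3 · 1/16 = 3/16.
Numerically: E[X] ≈ 0.1875.

E[X] = 3 · (1/2)^{4} = 3/16 ≈ 0.1875.


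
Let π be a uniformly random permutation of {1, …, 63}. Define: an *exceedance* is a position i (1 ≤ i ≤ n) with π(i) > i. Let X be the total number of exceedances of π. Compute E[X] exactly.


Write X = Σ_{i=1}^{63} X_i, where X_i = 1_{π(i) > i}.
For each fixed i, π(i) is uniform over {1, …, 63} (marginal of a uniform permutation), so P[π(i) > i] = (n − i)/n. Summing: Σ_{i=1}^{63} (n − i)/n = (0 + 1 + … + 62)/63 = 63(63 − 1)/(2·63) = (63 − 1)/2.
Hence E[X] = Σ_{i=1}^{63} (63 − i)/63 = 31 ≈ 31.000000.

E[X] = 31 = 31.000000.


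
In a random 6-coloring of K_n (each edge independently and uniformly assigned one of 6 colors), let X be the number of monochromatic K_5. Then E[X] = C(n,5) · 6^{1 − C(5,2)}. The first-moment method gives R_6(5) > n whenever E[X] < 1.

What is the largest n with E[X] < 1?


We need C(n, 5) · 6^{1 − 10} < 1, i.e. C(n, 5) < 6^{10 − 1} = 10077696.
Check values of n near the boundary:
  n = 61: C(61, 5) = 5949147; 5949147 < 10077696? YES
  n = 62: C(62, 5) = 6471002; 6471002 < 10077696? YES
  n = 63: C(63, 5) = 7028847; 7028847 < 10077696? YES
  n = 64: C(64, 5) = 7624512; 7624512 < 10077696? YES
  n = 65: C(65, 5) = 8259888; 8259888 < 10077696? YES
  n = 66: C(66, 5) = 8936928; 8936928 < 10077696? YES
  n = 67: C(67, 5) = 9657648; 9657648 < 10077696? YES
  n = 68: C(68, 5) = 10424128; 10424128 < 10077696? NO
  n = 69: C(69, 5) = 11238513; 11238513 < 10077696? NO
  n = 70: C(70, 5) = 12103014; 12103014 < 10077696? NO
The largest n with C(n, 5) < 10077696 is n = 67 (where E[X] = 67067/69984 ≈ 0.95832). Hence R_6(5) > 67, i.e. R_6(5) ≥ 68.

Largest n = 67; hence R_6(5) > 67.


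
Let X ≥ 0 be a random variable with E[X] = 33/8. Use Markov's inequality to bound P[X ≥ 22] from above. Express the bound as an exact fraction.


μ = E[X] = 33/8, a = 22.
Markov: P[X ≥ 22] ≤ μ/a = (33/8)/22 = 3/16.
Numerically: ≈ 0.1875.
(Since a = 22 > μ = 4.1250, the bound 3/16 is < 1 and informative.)

P[X ≥ 22] ≤ 3/16 ≈ 0.1875.


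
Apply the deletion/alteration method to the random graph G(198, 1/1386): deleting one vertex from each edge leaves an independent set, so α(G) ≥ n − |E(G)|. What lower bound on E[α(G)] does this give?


E[|E(G)|] = C(198, 2)·p = 19503 · (1/1386) = 197/14.
E[α(G)] ≥ n − E[|E(G)|] = 198 − 197/14 = 2575/14.
Numerically: ≈ 183.928571.
(This is only a lower bound; the true E[α(G)] may be larger.)

E[α(G)] ≥ 2575/14 ≈ 183.928571.


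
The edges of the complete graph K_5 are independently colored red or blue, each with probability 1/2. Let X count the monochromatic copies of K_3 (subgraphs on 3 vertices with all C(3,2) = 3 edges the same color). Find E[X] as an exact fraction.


Let X = Σ_S X_S over the C(5, 3) = 10 subsets S of size 3, where X_S = 1 if the K_3 on S is monochromatic.
For a fixed S, the K_3 on S has C(3, 2) = 3 edges. P[all 3 edges red] = (1/2)^3, and likewise for blue, so P[monochromatic] = 2·(1/2)^3 = 2^{1 − 3} = 1/4.
By linearity: E[X] = C(5, 3) · 2^{1 − 3} = 10 · 1/4 = 5/2.
Numerically: E[X] ≈ 2.5000.

E[X] = C(5,3)·2^(1−C(3,2)) = 5/2 ≈ 2.5000.


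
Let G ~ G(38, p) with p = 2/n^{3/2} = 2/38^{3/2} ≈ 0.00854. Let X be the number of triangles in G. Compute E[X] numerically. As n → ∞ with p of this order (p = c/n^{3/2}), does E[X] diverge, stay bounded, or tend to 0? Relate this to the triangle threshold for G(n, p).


Number of potential triangles: C(38, 3) = 8436.
Each occurs with probability p³ ≈ (0.00854)³ ≈ 6.22392e-07.
By linearity: E[X] = C(38, 3)·p³ ≈ 8436 · 6.22392e-07 ≈ 0.005.
Since α = 3/2 > 1, p = c/n^{3/2} = o(1/n) is below the triangle threshold p ~ 1/n. Asymptotically E[X] ~ (c³/6)·n^{3(1−α)} = (2³/6)·n^{-1.5} → 0, so by Markov's inequality G has no triangles w.h.p.

E[X] ≈ 0.005; in regime p = Θ(1/n^{3/2}) E[X] tends to 0 (below the triangle threshold p ~ 1/n).


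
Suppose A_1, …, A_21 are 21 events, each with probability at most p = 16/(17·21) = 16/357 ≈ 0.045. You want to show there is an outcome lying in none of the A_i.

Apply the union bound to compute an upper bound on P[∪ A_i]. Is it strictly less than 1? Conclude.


Union bound: P[∪_{i=1}^{21} A_i] ≤ Σ_i P[A_i] ≤ 21·p = 21·(16/357) = 16/17.
Numerically: 16/17 ≈ 0.941.
Is 16/17 < 1? YES.
Since P[∪ A_i] ≤ 16/17 < 1, the complement has P[∩ A_i^c] ≥ 1 − 16/17 = 1/17 > 0, so some outcome avoids every A_i.

21·p = 16/17 ≈ 0.941; existence CERTIFIED by the union bound.


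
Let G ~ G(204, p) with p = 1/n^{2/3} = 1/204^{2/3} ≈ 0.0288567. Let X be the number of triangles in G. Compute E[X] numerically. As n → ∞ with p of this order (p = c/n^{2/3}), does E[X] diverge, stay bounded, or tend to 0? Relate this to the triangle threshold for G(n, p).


Number of potential triangles: C(204, 3) = 1394204.
Each occurs with probability p³ ≈ (0.0288567)³ ≈ 2.40292195e-05.
By linearity: E[X] = C(204, 3)·p³ ≈ 1394204 · 2.40292195e-05 ≈ 33.501634.
Since α = 2/3 < 1, p = c/n^{2/3} ≫ 1/n is above the triangle threshold p ~ 1/n. Asymptotically E[X] ~ (c³/6)·n^{3(1−α)} = (1³/6)·n^{1} → ∞; triangles are abundant w.h.p.

E[X] ≈ 33.501634; in regime p = Θ(1/n^{2/3}) E[X] diverges (above the triangle threshold p ~ 1/n).


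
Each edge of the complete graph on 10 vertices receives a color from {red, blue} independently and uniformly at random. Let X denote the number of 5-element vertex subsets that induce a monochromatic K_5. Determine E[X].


Let X = Σ_S X_S over the C(10, 5) = 252 subsets S of size 5, where X_S = 1 if the K_5 on S is monochromatic.
For a fixed S, the K_5 on S has C(5, 2) = 10 edges. P[all 10 edges red] = (1/2)^10, and likewise for blue, so P[monochromatic] = 2·(1/2)^10 = 2^{1 − 10} = 1/512.
Summing: E[X] = C(10, 5) · 2^{1 − 10} = 252 · 1/512 = 63/128.
Numerically: E[X] ≈ 0.4922.

E[X] = C(10,5)·2^(1−C(5,2)) = 63/128 ≈ 0.4922.


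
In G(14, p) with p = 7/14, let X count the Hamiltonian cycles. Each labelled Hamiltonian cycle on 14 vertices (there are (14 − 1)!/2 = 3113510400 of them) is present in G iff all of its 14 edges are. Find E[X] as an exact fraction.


K_14 has (14 − 1)!/2 = 3113510400 labelled Hamiltonian cycles.
For each such Hamiltonian cycle H, let X_H = 1 if all 14 edges of H are present in G. Then P[X_H = 1] = p^{14} = (1/2)^{14} = 1/16384.
By linearity of expectation: E[X] = Σ_H E[X_H] = 3113510400 · p^{14} = 3113510400 · 1/16384 = 6081075/32.
Numerically: E[X] ≈ 190034.

E[X] = 3113510400 · (1/2)^{14} = 6081075/32 ≈ 190034.


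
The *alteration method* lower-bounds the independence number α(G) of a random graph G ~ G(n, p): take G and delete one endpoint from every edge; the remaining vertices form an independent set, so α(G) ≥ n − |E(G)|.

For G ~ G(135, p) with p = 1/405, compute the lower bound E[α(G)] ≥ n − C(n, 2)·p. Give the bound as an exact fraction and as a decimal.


E[|E(G)|] = C(135, 2)·p = 9045 · (1/405) = 67/3.
E[α(G)] ≥ n − E[|E(G)|] = 135 − 67/3 = 338/3.
Numerically: ≈ 112.66667.
(This is only a lower bound; the true E[α(G)] may be larger.)

E[α(G)] ≥ 338/3 ≈ 112.66667.


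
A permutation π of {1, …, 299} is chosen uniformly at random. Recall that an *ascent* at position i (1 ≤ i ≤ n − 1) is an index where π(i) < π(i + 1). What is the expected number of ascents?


Write X = Σ X_I over i = 1, …, 298, with X_I the indicator of one ascent.
There are 298 indicators.
For each fixed i, the pair (π(i), π(i+1)) is a uniformly random ordered pair of distinct values from {1, …, 299}; by symmetry P[π(i) < π(i+1)] = 1/2.
By linearity: E[X] = 298 · (1/2) = (299 − 1) · (1/2) = 149 ≈ 149.000000.

E[X] = 149 = 149.000000.


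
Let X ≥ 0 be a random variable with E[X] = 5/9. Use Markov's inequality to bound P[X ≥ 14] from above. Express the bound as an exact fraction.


μ = E[X] = 5/9, a = 14.
Markov: P[X ≥ 14] ≤ μ/a = (5/9)/14 = 5/126.
Numerically: ≈ 0.040.
(Since a = 14 > μ = 0.556, the bound 5/126 is < 1 and informative.)

P[X ≥ 14] ≤ 5/126 ≈ 0.040.


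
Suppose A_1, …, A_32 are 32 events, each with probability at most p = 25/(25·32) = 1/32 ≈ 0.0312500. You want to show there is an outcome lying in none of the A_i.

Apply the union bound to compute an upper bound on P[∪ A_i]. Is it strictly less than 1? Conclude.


Union bound: P[∪_{i=1}^{32} A_i] ≤ Σ_i P[A_i] ≤ 32·p = 32·(1/32) = 1.
Numerically: 1 ≈ 1.0000000.
Is 1 < 1? NO.
Since the bound 1 is ≥ 1, the union bound is uninformative here; it does NOT by itself certify existence.

32·p = 1 ≈ 1.0000000; existence NOT certified by the union bound.


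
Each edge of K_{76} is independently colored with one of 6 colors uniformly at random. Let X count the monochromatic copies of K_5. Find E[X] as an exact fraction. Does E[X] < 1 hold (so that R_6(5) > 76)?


E[X] = C(76, 5) · 6^{1 − 10} = 18474840 · 6^{−9} = 18474840/10077696.
As a reduced fraction: E[X] = 256595/139968 ≈ 1.833.
Is E[X] < 1? NO.
Since E[X] ≥ 1, the first-moment bound is inconclusive at n = 76; it does NOT by itself certify R_6(5) > 76.

E[X] = 256595/139968 ≈ 1.833; E[X] ≥ 1; first-moment method inconclusive here.


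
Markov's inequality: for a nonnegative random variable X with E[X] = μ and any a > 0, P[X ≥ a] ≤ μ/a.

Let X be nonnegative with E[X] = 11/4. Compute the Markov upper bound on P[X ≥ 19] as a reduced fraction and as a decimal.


μ = E[X] = 11/4, a = 19.
Markov: P[X ≥ 19] ≤ μ/a = (11/4)/19 = 11/76.
Numerically: ≈ 0.14474.
(Since a = 19 > μ = 2.75000, the bound 11/76 is < 1 and informative.)

P[X ≥ 19] ≤ 11/76 ≈ 0.14474.


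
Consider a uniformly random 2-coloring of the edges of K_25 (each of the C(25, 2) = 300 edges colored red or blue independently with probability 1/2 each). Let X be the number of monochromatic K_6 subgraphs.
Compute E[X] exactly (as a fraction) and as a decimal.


Let X = Σ_S X_S over the C(25, 6) = 177100 subsets S of size 6, where X_S = 1 if the K_6 on S is monochromatic.
For a fixed S, the K_6 on S has C(6, 2) = 15 edges. P[all 15 edges red] = (1/2)^15, and likewise for blue, so P[monochromatic] = 2·(1/2)^15 = 2^{1 − 15} = 1/16384.
Summing: E[X] = C(25, 6) · 2^{1 − 15} = 177100 · 1/16384 = 44275/4096.
Numerically: E[X] ≈ 10.80933.

E[X] = C(25,6)·2^(1−C(6,2)) = 44275/4096 ≈ 10.80933.


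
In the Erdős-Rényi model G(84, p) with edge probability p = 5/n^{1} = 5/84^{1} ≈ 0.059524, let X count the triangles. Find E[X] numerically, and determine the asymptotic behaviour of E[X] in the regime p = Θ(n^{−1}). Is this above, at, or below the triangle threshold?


Number of potential triangles: C(84, 3) = 95284.
Each occurs with probability p³ ≈ (0.059524)³ ≈ 2.1089785e-04.
By linearity: E[X] = C(84, 3)·p³ ≈ 95284 · 2.1089785e-04 ≈ 20.09519.
Here α = 1, so p = 5/n is exactly at the triangle threshold p ~ 1/n. Asymptotically E[X] → c³/6 = 5³/6 = 125/6 ≈ 20.83333, a bounded constant. In this regime the triangle count is asymptotically Poisson(c³/6).

E[X] ≈ 20.09519; in regime p = Θ(1/n^{1}) E[X] stays bounded (at the triangle threshold p ~ 1/n).


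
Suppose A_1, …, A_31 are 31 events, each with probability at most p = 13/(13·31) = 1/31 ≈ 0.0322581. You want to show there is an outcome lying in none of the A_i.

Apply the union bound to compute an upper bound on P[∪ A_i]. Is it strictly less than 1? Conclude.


Union bound: P[∪_{i=1}^{31} A_i] ≤ Σ_i P[A_i] ≤ 31·p = 31·(1/31) = 1.
Numerically: 1 ≈ 1.0000000.
Is 1 < 1? NO.
Since the bound 1 is ≥ 1, the union bound is uninformative here; it does NOT by itself certify existence.

31·p = 1 ≈ 1.0000000; existence NOT certified by the union bound.


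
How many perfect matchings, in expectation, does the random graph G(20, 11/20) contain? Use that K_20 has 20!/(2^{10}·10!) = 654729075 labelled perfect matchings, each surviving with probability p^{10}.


K_20 has 20!/(2^{10}·10!) = 654729075 labelled perfect matchings.
For each such perfect matching H, let X_H = 1 if all 10 edges of H are present in G. Then P[X_H = 1] = p^{10} = (11/20)^{10} = 25937424601/10240000000000.
Summing the indicators: E[X] = Σ_H E[X_H] = 654729075 · p^{10} = 654729075 · 25937424601/10240000000000 = 679279440675798963/409600000000.
Numerically: E[X] ≈ 1.66e+06.

E[X] = 654729075 · (11/20)^{10} = 679279440675798963/409600000000 ≈ 1.66e+06.


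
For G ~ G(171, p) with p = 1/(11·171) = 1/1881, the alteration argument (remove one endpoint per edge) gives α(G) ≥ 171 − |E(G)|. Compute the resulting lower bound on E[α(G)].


E[|E(G)|] = C(171, 2)·p = 14535 · (1/1881) = 85/11.
E[α(G)] ≥ n − E[|E(G)|] = 171 − 85/11 = 1796/11.
Numerically: ≈ 163.273.
(This is only a lower bound; the true E[α(G)] may be larger.)

E[α(G)] ≥ 1796/11 ≈ 163.273.


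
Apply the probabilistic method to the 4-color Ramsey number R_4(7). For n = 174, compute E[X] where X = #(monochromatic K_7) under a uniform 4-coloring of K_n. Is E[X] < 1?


E[X] = C(174, 7) · 4^{1 − 21} = 847879782984 · 4^{−20} = 847879782984/1099511627776.
As a reduced fraction: E[X] = 105984972873/137438953472 ≈ 0.77114.
Is E[X] < 1? YES.
Since E[X] < 1, there exists a 4-coloring of K_{174} with no monochromatic K_7; hence R_4(7) > 174.

E[X] = 105984972873/137438953472 ≈ 0.77114; E[X] < 1, so R_4(7) > 174.


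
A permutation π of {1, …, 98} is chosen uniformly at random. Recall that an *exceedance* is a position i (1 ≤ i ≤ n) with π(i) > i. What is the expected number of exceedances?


Write X = Σ_{i=1}^{98} X_i, where X_i = 1_{π(i) > i}.
For each fixed i, π(i) is uniform over {1, …, 98} (marginal of a uniform permutation), so P[π(i) > i] = (n − i)/n. Summing: Σ_{i=1}^{98} (n − i)/n = (0 + 1 + … + 97)/98 = 98(98 − 1)/(2·98) = (98 − 1)/2.
Hence E[X] = Σ_{i=1}^{98} (98 − i)/98 = 97/2 ≈ 48.500.

E[X] = 97/2 = 48.500.


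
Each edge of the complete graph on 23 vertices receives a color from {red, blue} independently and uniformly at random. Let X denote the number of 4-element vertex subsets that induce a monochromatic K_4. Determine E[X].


Let X = Σ_S X_S over the C(23, 4) = 8855 subsets S of size 4, where X_S = 1 if the K_4 on S is monochromatic.
For a fixed S, the K_4 on S has C(4, 2) = 6 edges. P[all 6 edges red] = (1/2)^6, and likewise for blue, so P[monochromatic] = 2·(1/2)^6 = 2^{1 − 6} = 1/32.
Summing: E[X] = C(23, 4) · 2^{1 − 6} = 8855 · 1/32 = 8855/32.
Numerically: E[X] ≈ 276.718750.

E[X] = C(23,4)·2^(1−C(4,2)) = 8855/32 ≈ 276.718750.


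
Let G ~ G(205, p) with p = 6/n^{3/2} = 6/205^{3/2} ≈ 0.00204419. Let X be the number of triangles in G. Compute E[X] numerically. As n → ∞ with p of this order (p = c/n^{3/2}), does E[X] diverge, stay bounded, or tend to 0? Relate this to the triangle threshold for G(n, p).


Number of potential triangles: C(205, 3) = 1414910.
Each occurs with probability p³ ≈ (0.00204419)³ ≈ 8.54203559e-09.
By linearity: E[X] = C(205, 3)·p³ ≈ 1414910 · 8.54203559e-09 ≈ 0.012086.
Since α = 3/2 > 1, p = c/n^{3/2} = o(1/n) is below the triangle threshold p ~ 1/n. Asymptotically E[X] ~ (c³/6)·n^{3(1−α)} = (6³/6)·n^{-1.5} → 0, so by Markov's inequality G has no triangles w.h.p.

E[X] ≈ 0.012086; in regime p = Θ(1/n^{3/2}) E[X] tends to 0 (below the triangle threshold p ~ 1/n).


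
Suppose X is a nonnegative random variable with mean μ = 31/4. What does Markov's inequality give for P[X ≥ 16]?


μ = E[X] = 31/4, a = 16.
Markov: P[X ≥ 16] ≤ μ/a = (31/4)/16 = 31/64.
Numerically: ≈ 0.4844.
(Since a = 16 > μ = 7.7500, the bound 31/64 is < 1 and informative.)

P[X ≥ 16] ≤ 31/64 ≈ 0.4844.


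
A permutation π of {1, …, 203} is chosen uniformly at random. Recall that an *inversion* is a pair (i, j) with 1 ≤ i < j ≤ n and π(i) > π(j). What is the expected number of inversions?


Write X = Σ X_I over the C(203, 2) = 20503 pairs i < j, with X_I the indicator of one inversion.
There are 20503 indicators.
For each fixed pair i < j, the values π(i) and π(j) are two distinct elements of {1, …, 203} in uniformly random order; by symmetry P[π(i) > π(j)] = 1/2.
By linearity: E[X] = 20503 · (1/2) = C(203, 2) · (1/2) = 20503/2 = 20503/2 ≈ 10251.500.

E[X] = 20503/2 = 10251.500.


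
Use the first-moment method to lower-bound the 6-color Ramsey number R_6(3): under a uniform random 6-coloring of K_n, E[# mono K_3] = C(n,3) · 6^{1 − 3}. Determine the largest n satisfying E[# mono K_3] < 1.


We need C(n, 3) · 6^{1 − 3} < 1, i.e. C(n, 3) < 6^{3 − 1} = 36.
Check values of n near the boundary:
  n = 5: C(5, 3) = 10; 10 < 36? YES
  n = 6: C(6, 3) = 20; 20 < 36? YES
  n = 7: C(7, 3) = 35; 35 < 36? YES
  n = 8: C(8, 3) = 56; 56 < 36? NO
  n = 9: C(9, 3) = 84; 84 < 36? NO
The largest n with C(n, 3) < 36 is n = 7 (where E[X] = 35/36 ≈ 0.97222). Hence R_6(3) > 7, i.e. R_6(3) ≥ 8.

Largest n = 7; hence R_6(3) > 7.


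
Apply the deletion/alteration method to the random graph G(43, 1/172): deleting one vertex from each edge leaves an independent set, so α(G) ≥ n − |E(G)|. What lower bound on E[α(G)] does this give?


E[|E(G)|] = C(43, 2)·p = 903 · (1/172) = 21/4.
E[α(G)] ≥ n − E[|E(G)|] = 43 − 21/4 = 151/4.
Numerically: ≈ 37.7500.
(This is only a lower bound; the true E[α(G)] may be larger.)

E[α(G)] ≥ 151/4 ≈ 37.7500.


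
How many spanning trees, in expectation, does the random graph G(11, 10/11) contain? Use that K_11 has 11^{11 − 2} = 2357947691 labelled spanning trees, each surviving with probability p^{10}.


K_11 has 11^{11 − 2} = 2357947691 labelled spanning trees.
For each such spanning tree H, let X_H = 1 if all 10 edges of H are present in G. Then P[X_H = 1] = p^{10} = (10/11)^{10} = 10000000000/25937424601.
Summing the indicators: E[X] = Σ_H E[X_H] = 2357947691 · p^{10} = 2357947691 · 10000000000/25937424601 = 10000000000/11.
Numerically: E[X] ≈ 9.09091e+08.

E[X] = 2357947691 · (10/11)^{10} = 10000000000/11 ≈ 9.09091e+08.


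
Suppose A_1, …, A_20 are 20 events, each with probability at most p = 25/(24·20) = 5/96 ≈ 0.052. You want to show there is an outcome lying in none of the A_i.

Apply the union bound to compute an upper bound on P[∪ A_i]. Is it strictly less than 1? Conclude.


Union bound: P[∪_{i=1}^{20} A_i] ≤ Σ_i P[A_i] ≤ 20·p = 20·(5/96) = 25/24.
Numerically: 25/24 ≈ 1.042.
Is 25/24 < 1? NO.
Since the bound 25/24 is ≥ 1, the union bound is uninformative here; it does NOT by itself certify existence.

20·p = 25/24 ≈ 1.042; existence NOT certified by the union bound.


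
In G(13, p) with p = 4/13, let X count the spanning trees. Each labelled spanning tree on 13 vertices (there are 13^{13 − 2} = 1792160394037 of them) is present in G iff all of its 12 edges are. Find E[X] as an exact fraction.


K_13 has 13^{13 − 2} = 1792160394037 labelled spanning trees.
For each such spanning tree H, let X_H = 1 if all 12 edges of H are present in G. Then P[X_H = 1] = p^{12} = (4/13)^{12} = 16777216/23298085122481.
By linearity: E[X] = Σ_H E[X_H] = 1792160394037 · p^{12} = 1792160394037 · 16777216/23298085122481 = 16777216/13.
Numerically: E[X] ≈ 1.29e+06.

E[X] = 1792160394037 · (4/13)^{12} = 16777216/13 ≈ 1.29e+06.


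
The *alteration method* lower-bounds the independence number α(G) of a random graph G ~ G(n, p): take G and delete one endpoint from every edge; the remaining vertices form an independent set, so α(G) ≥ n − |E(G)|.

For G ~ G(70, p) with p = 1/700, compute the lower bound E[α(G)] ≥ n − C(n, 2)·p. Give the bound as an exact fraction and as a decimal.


E[|E(G)|] = C(70, 2)·p = 2415 · (1/700) = 69/20.
E[α(G)] ≥ n − E[|E(G)|] = 70 − 69/20 = 1331/20.
Numerically: ≈ 66.550000.
(This is only a lower bound; the true E[α(G)] may be larger.)

E[α(G)] ≥ 1331/20 ≈ 66.550000.


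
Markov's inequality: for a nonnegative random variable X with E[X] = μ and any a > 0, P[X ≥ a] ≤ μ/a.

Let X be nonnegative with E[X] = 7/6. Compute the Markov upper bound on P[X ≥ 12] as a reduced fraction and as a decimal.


μ = E[X] = 7/6, a = 12.
Markov: P[X ≥ 12] ≤ μ/a = (7/6)/12 = 7/72.
Numerically: ≈ 0.097.
(Since a = 12 > μ = 1.167, the bound 7/72 is < 1 and informative.)

P[X ≥ 12] ≤ 7/72 ≈ 0.097.


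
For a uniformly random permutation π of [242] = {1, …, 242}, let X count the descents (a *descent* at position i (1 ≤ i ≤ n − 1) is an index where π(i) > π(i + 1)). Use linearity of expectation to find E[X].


Write X = Σ X_I over i = 1, …, 241, with X_I the indicator of one descent.
There are 241 indicators.
For each fixed i, the pair (π(i), π(i+1)) is a uniformly random ordered pair of distinct values from {1, …, 242}; by symmetry P[π(i) > π(i+1)] = 1/2.
By linearity: E[X] = 241 · (1/2) = (242 − 1) · (1/2) = 241/2 ≈ 120.500.

E[X] = 241/2 = 120.500.


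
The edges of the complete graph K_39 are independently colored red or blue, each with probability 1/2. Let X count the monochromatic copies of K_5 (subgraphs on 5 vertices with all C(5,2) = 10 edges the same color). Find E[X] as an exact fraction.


Let X = Σ_S X_S over the C(39, 5) = 575757 subsets S of size 5, where X_S = 1 if the K_5 on S is monochromatic.
For a fixed S, the K_5 on S has C(5, 2) = 10 edges. P[all 10 edges red] = (1/2)^10, and likewise for blue, so P[monochromatic] = 2·(1/2)^10 = 2^{1 − 10} = 1/512.
By linearity of expectation: E[X] = C(39, 5) · 2^{1 − 10} = 575757 · 1/512 = 575757/512.
Numerically: E[X] ≈ 1124.5254.

E[X] = C(39,5)·2^(1−C(5,2)) = 575757/512 ≈ 1124.5254.


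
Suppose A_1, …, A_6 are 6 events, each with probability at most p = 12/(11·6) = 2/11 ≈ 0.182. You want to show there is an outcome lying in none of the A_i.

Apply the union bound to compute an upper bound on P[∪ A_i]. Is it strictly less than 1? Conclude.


Union bound: P[∪_{i=1}^{6} A_i] ≤ Σ_i P[A_i] ≤ 6·p = 6·(2/11) = 12/11.
Numerically: 12/11 ≈ 1.091.
Is 12/11 < 1? NO.
Since the bound 12/11 is ≥ 1, the union bound is uninformative here; it does NOT by itself certify existence.

6·p = 12/11 ≈ 1.091; existence NOT certified by the union bound.


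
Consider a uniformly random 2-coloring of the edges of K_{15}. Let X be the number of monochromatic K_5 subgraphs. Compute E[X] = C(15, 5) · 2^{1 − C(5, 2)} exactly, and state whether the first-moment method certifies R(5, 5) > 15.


E[X] = C(15, 5) · 2^{1 − 10} = 3003 · 2^{−9} = 3003/512.
As a reduced fraction: E[X] = 3003/512 ≈ 5.865.
Is E[X] < 1? NO.
Since E[X] ≥ 1, the first-moment bound is inconclusive at n = 15; it does NOT by itself certify R(5, 5) > 15.

E[X] = 3003/512 ≈ 5.865; E[X] ≥ 1; first-moment method inconclusive here.


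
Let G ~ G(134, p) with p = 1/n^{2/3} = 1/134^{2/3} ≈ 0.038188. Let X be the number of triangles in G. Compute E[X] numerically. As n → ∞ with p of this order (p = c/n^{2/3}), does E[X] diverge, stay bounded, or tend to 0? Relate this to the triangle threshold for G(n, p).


Number of potential triangles: C(134, 3) = 392084.
Each occurs with probability p³ ≈ (0.038188)³ ≈ 5.5691691e-05.
By linearity: E[X] = C(134, 3)·p³ ≈ 392084 · 5.5691691e-05 ≈ 21.83582.
Since α = 2/3 < 1, p = c/n^{2/3} ≫ 1/n is above the triangle threshold p ~ 1/n. Asymptotically E[X] ~ (c³/6)·n^{3(1−α)} = (1³/6)·n^{1} → ∞; triangles are abundant w.h.p.

E[X] ≈ 21.83582; in regime p = Θ(1/n^{2/3}) E[X] diverges (above the triangle threshold p ~ 1/n).


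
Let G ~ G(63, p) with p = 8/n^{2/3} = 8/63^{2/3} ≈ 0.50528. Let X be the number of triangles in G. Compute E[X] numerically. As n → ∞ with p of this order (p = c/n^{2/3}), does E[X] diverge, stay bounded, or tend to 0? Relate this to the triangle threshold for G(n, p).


Number of potential triangles: C(63, 3) = 39711.
Each occurs with probability p³ ≈ (0.50528)³ ≈ 1.2899975e-01.
By linearity: E[X] = C(63, 3)·p³ ≈ 39711 · 1.2899975e-01 ≈ 5122.70899.
Since α = 2/3 < 1, p = c/n^{2/3} ≫ 1/n is above the triangle threshold p ~ 1/n. Asymptotically E[X] ~ (c³/6)·n^{3(1−α)} = (8³/6)·n^{1} → ∞; triangles are abundant w.h.p.

E[X] ≈ 5122.70899; in regime p = Θ(1/n^{2/3}) E[X] diverges (above the triangle threshold p ~ 1/n).


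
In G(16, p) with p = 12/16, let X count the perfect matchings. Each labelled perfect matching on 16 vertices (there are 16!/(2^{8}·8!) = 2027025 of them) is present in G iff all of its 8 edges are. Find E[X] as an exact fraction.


K_16 has 16!/(2^{8}·8!) = 2027025 labelled perfect matchings.
For each such perfect matching H, let X_H = 1 if all 8 edges of H are present in G. Then P[X_H = 1] = p^{8} = (3/4)^{8} = 6561/65536.
By linearity of expectation: E[X] = Σ_H E[X_H] = 2027025 · p^{8} = 2027025 · 6561/65536 = 13299311025/65536.
Numerically: E[X] ≈ 2.03e+05.

E[X] = 2027025 · (3/4)^{8} = 13299311025/65536 ≈ 2.03e+05.


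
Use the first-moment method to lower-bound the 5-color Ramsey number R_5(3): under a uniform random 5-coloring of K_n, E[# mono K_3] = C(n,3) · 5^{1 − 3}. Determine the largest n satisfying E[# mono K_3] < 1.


We need C(n, 3) · 5^{1 − 3} < 1, i.e. C(n, 3) < 5^{3 − 1} = 25.
Check values of n near the boundary:
  n = 5: C(5, 3) = 10; 10 < 25? YES
  n = 6: C(6, 3) = 20; 20 < 25? YES
  n = 7: C(7, 3) = 35; 35 < 25? NO
  n = 8: C(8, 3) = 56; 56 < 25? NO
  n = 9: C(9, 3) = 84; 84 < 25? NO
The largest n with C(n, 3) < 25 is n = 6 (where E[X] = 4/5 ≈ 0.80000). Hence R_5(3) > 6, i.e. R_5(3) ≥ 7.

Largest n = 6; hence R_5(3) > 6.


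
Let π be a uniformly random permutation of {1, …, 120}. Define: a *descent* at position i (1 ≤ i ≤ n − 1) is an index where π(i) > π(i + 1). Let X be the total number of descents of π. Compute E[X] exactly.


Write X = Σ X_I over i = 1, …, 119, with X_I the indicator of one descent.
There are 119 indicators.
For each fixed i, the pair (π(i), π(i+1)) is a uniformly random ordered pair of distinct values from {1, …, 120}; by symmetry P[π(i) > π(i+1)] = 1/2.
By linearity: E[X] = 119 · (1/2) = (120 − 1) · (1/2) = 119/2 ≈ 59.500.

E[X] = 119/2 = 59.500.


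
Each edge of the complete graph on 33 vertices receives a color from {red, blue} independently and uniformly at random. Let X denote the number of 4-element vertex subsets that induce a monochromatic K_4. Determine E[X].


Let X = Σ_S X_S over the C(33, 4) = 40920 subsets S of size 4, where X_S = 1 if the K_4 on S is monochromatic.
For a fixed S, the K_4 on S has C(4, 2) = 6 edges. P[all 6 edges red] = (1/2)^6, and likewise for blue, so P[monochromatic] = 2·(1/2)^6 = 2^{1 − 6} = 1/32.
By linearity of expectation: E[X] = C(33, 4) · 2^{1 − 6} = 40920 · 1/32 = 5115/4.
Numerically: E[X] ≈ 1278.75000.

E[X] = C(33,4)·2^(1−C(4,2)) = 5115/4 ≈ 1278.75000.


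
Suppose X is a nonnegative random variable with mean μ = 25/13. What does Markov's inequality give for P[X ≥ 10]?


μ = E[X] = 25/13, a = 10.
Markov: P[X ≥ 10] ≤ μ/a = (25/13)/10 = 5/26.
Numerically: ≈ 0.1923.
(Since a = 10 > μ = 1.9231, the bound 5/26 is < 1 and informative.)

P[X ≥ 10] ≤ 5/26 ≈ 0.1923.


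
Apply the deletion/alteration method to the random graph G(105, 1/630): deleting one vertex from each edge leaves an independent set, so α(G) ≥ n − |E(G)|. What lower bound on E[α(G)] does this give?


E[|E(G)|] = C(105, 2)·p = 5460 · (1/630) = 26/3.
E[α(G)] ≥ n − E[|E(G)|] = 105 − 26/3 = 289/3.
Numerically: ≈ 96.333333.
(This is only a lower bound; the true E[α(G)] may be larger.)

E[α(G)] ≥ 289/3 ≈ 96.333333.


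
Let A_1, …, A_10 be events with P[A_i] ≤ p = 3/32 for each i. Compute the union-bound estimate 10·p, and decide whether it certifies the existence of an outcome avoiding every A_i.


Union bound: P[∪_{i=1}^{10} A_i] ≤ Σ_i P[A_i] ≤ 10·p = 10·(3/32) = 15/16.
Numerically: 15/16 ≈ 0.937500.
Is 15/16 < 1? YES.
Since P[∪ A_i] ≤ 15/16 < 1, the complement has P[∩ A_i^c] ≥ 1 − 15/16 = 1/16 > 0, so some outcome avoids every A_i.

10·p = 15/16 ≈ 0.937500; existence CERTIFIED by the union bound.


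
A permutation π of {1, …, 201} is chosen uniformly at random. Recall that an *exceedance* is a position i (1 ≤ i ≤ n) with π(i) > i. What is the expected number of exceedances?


Write X = Σ_{i=1}^{201} X_i, where X_i = 1_{π(i) > i}.
For each fixed i, π(i) is uniform over {1, …, 201} (marginal of a uniform permutation), so P[π(i) > i] = (n − i)/n. Summing: Σ_{i=1}^{201} (n − i)/n = (0 + 1 + … + 200)/201 = 201(201 − 1)/(2·201) = (201 − 1)/2.
Hence E[X] = Σ_{i=1}^{201} (201 − i)/201 = 100 ≈ 100.000.

E[X] = 100 = 100.000.


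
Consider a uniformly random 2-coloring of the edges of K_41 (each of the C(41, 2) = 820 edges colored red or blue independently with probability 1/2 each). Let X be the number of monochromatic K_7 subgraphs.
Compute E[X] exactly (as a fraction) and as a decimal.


Let X = Σ_S X_S over the C(41, 7) = 22481940 subsets S of size 7, where X_S = 1 if the K_7 on S is monochromatic.
For a fixed S, the K_7 on S has C(7, 2) = 21 edges. P[all 21 edges red] = (1/2)^21, and likewise for blue, so P[monochromatic] = 2·(1/2)^21 = 2^{1 − 21} = 1/1048576.
Summing: E[X] = C(41, 7) · 2^{1 − 21} = 22481940 · 1/1048576 = 5620485/262144.
Numerically: E[X] ≈ 21.440.

E[X] = C(41,7)·2^(1−C(7,2)) = 5620485/262144 ≈ 21.440.


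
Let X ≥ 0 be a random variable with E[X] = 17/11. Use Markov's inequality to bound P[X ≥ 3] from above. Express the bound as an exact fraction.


μ = E[X] = 17/11, a = 3.
Markov: P[X ≥ 3] ≤ μ/a = (17/11)/3 = 17/33.
Numerically: ≈ 0.51515.
(Since a = 3 > μ = 1.54545, the bound 17/33 is < 1 and informative.)

P[X ≥ 3] ≤ 17/33 ≈ 0.51515.


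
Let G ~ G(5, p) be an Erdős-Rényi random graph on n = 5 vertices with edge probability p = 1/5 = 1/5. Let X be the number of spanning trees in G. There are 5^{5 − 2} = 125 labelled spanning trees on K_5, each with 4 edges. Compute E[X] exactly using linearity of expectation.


K_5 has 5^{5 − 2} = 125 labelled spanning trees.
For each such spanning tree H, let X_H = 1 if all 4 edges of H are present in G. Then P[X_H = 1] = p^{4} = (1/5)^{4} = 1/625.
By linearity of expectation: E[X] = Σ_H E[X_H] = 125 · p^{4} = 125 · 1/625 = 1/5.
Numerically: E[X] ≈ 0.2.

E[X] = 125 · (1/5)^{4} = 1/5 ≈ 0.2.


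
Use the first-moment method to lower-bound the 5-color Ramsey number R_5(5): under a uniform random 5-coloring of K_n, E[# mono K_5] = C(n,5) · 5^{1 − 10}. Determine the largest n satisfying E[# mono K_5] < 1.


We need C(n, 5) · 5^{1 − 10} < 1, i.e. C(n, 5) < 5^{10 − 1} = 1953125.
Check values of n near the boundary:
  n = 47: C(47, 5) = 1533939; 1533939 < 1953125? YES
  n = 48: C(48, 5) = 1712304; 1712304 < 1953125? YES
  n = 49: C(49, 5) = 1906884; 1906884 < 1953125? YES
  n = 50: C(50, 5) = 2118760; 2118760 < 1953125? NO
  n = 51: C(51, 5) = 2349060; 2349060 < 1953125? NO
  n = 52: C(52, 5) = 2598960; 2598960 < 1953125? NO
The largest n with C(n, 5) < 1953125 is n = 49 (where E[X] = 1906884/1953125 ≈ 0.97632). Hence R_5(5) > 49, i.e. R_5(5) ≥ 50.

Largest n = 49; hence R_5(5) > 49.


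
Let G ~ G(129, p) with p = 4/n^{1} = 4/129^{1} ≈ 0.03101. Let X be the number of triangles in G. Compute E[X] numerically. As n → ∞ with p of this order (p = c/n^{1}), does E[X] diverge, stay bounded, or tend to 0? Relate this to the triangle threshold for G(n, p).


Number of potential triangles: C(129, 3) = 349504.
Each occurs with probability p³ ≈ (0.03101)³ ≈ 2.981335e-05.
By linearity: E[X] = C(129, 3)·p³ ≈ 349504 · 2.981335e-05 ≈ 10.4199.
Here α = 1, so p = 4/n is exactly at the triangle threshold p ~ 1/n. Asymptotically E[X] → c³/6 = 4³/6 = 32/3 ≈ 10.6667, a bounded constant. In this regime the triangle count is asymptotically Poisson(c³/6).

E[X] ≈ 10.4199; in regime p = Θ(1/n^{1}) E[X] stays bounded (at the triangle threshold p ~ 1/n).


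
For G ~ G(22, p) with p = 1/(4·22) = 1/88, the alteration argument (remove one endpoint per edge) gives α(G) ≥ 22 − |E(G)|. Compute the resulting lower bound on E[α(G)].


E[|E(G)|] = C(22, 2)·p = 231 · (1/88) = 21/8.
E[α(G)] ≥ n − E[|E(G)|] = 22 − 21/8 = 155/8.
Numerically: ≈ 19.375.
(This is only a lower bound; the true E[α(G)] may be larger.)

E[α(G)] ≥ 155/8 ≈ 19.375.


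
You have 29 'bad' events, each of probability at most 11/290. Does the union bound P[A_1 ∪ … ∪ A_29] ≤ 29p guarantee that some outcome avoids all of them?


Union bound: P[∪_{i=1}^{29} A_i] ≤ Σ_i P[A_i] ≤ 29·p = 29·(11/290) = 11/10.
Numerically: 11/10 ≈ 1.10000.
Is 11/10 < 1? NO.
Since the bound 11/10 is ≥ 1, the union bound is uninformative here; it does NOT by itself certify existence.

29·p = 11/10 ≈ 1.10000; existence NOT certified by the union bound.


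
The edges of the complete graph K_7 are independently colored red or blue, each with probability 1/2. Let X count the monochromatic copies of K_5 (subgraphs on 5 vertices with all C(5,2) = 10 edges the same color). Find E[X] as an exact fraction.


Let X = Σ_S X_S over the C(7, 5) = 21 subsets S of size 5, where X_S = 1 if the K_5 on S is monochromatic.
For a fixed S, the K_5 on S has C(5, 2) = 10 edges. P[all 10 edges red] = (1/2)^10, and likewise for blue, so P[monochromatic] = 2·(1/2)^10 = 2^{1 − 10} = 1/512.
By linearity: E[X] = C(7, 5) · 2^{1 − 10} = 21 · 1/512 = 21/512.
Numerically: E[X] ≈ 0.041.

E[X] = C(7,5)·2^(1−C(5,2)) = 21/512 ≈ 0.041.


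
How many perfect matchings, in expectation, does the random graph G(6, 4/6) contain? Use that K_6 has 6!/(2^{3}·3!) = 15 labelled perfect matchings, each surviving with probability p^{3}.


K_6 has 6!/(2^{3}·3!) = 15 labelled perfect matchings.
For each such perfect matching H, let X_H = 1 if all 3 edges of H are present in G. Then P[X_H = 1] = p^{3} = (2/3)^{3} = 8/27.
By linearity: E[X] = Σ_H E[X_H] = 15 · p^{3} = 15 · 8/27 = 40/9.
Numerically: E[X] ≈ 4.44444.

E[X] = 15 · (2/3)^{3} = 40/9 ≈ 4.44444.


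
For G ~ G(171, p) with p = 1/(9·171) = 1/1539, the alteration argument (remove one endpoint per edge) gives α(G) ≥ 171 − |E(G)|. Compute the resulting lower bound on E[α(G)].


E[|E(G)|] = C(171, 2)·p = 14535 · (1/1539) = 85/9.
E[α(G)] ≥ n − E[|E(G)|] = 171 − 85/9 = 1454/9.
Numerically: ≈ 161.556.
(This is only a lower bound; the true E[α(G)] may be larger.)

E[α(G)] ≥ 1454/9 ≈ 161.556.


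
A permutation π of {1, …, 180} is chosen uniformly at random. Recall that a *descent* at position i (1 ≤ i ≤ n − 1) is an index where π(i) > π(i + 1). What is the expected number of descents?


Write X = Σ X_I over i = 1, …, 179, with X_I the indicator of one descent.
There are 179 indicators.
For each fixed i, the pair (π(i), π(i+1)) is a uniformly random ordered pair of distinct values from {1, …, 180}; by symmetry P[π(i) > π(i+1)] = 1/2.
By linearity: E[X] = 179 · (1/2) = (180 − 1) · (1/2) = 179/2 ≈ 89.500000.

E[X] = 179/2 = 89.500000.


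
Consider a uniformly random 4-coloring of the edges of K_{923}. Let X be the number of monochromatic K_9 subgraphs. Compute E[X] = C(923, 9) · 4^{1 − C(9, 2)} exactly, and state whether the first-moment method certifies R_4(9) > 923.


E[X] = C(923, 9) · 4^{1 − 36} = 1288430932418687114265 · 4^{−35} = 1288430932418687114265/1180591620717411303424.
As a reduced fraction: E[X] = 1288430932418687114265/1180591620717411303424 ≈ 1.0913435.
Is E[X] < 1? NO.
Since E[X] ≥ 1, the first-moment bound is inconclusive at n = 923; it does NOT by itself certify R_4(9) > 923.

E[X] = 1288430932418687114265/1180591620717411303424 ≈ 1.0913435; E[X] ≥ 1; first-moment method inconclusive here.


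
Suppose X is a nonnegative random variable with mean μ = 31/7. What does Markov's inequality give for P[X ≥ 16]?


μ = E[X] = 31/7, a = 16.
Markov: P[X ≥ 16] ≤ μ/a = (31/7)/16 = 31/112.
Numerically: ≈ 0.27679.
(Since a = 16 > μ = 4.42857, the bound 31/112 is < 1 and informative.)

P[X ≥ 16] ≤ 31/112 ≈ 0.27679.


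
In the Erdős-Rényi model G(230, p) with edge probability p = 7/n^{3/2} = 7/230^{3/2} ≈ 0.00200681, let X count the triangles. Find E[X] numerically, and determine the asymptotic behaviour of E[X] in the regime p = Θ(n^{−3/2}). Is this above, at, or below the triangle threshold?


Number of potential triangles: C(230, 3) = 2001460.
Each occurs with probability p³ ≈ (0.00200681)³ ≈ 8.08200022e-09.
By linearity: E[X] = C(230, 3)·p³ ≈ 2001460 · 8.08200022e-09 ≈ 0.016176.
Since α = 3/2 > 1, p = c/n^{3/2} = o(1/n) is below the triangle threshold p ~ 1/n. Asymptotically E[X] ~ (c³/6)·n^{3(1−α)} = (7³/6)·n^{-1.5} → 0, so by Markov's inequality G has no triangles w.h.p.

E[X] ≈ 0.016176; in regime p = Θ(1/n^{3/2}) E[X] tends to 0 (below the triangle threshold p ~ 1/n).


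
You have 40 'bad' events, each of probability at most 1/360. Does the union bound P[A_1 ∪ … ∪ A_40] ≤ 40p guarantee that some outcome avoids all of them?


Union bound: P[∪_{i=1}^{40} A_i] ≤ Σ_i P[A_i] ≤ 40·p = 40·(1/360) = 1/9.
Numerically: 1/9 ≈ 0.1111111.
Is 1/9 < 1? YES.
Since P[∪ A_i] ≤ 1/9 < 1, the complement has P[∩ A_i^c] ≥ 1 − 1/9 = 8/9 > 0, so some outcome avoids every A_i.

40·p = 1/9 ≈ 0.1111111; existence CERTIFIED by the union bound.


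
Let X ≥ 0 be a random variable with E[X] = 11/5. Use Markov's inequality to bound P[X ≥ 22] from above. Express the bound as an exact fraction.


μ = E[X] = 11/5, a = 22.
Markov: P[X ≥ 22] ≤ μ/a = (11/5)/22 = 1/10.
Numerically: ≈ 0.100.
(Since a = 22 > μ = 2.200, the bound 1/10 is < 1 and informative.)

P[X ≥ 22] ≤ 1/10 ≈ 0.100.
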